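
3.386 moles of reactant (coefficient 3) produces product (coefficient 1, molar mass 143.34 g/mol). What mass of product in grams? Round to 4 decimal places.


Use the coefficient ratio to convert reactant moles to product moles, then multiply by the product's molar mass.
moles_P = moles_R * (coeff_P / coeff_R) = 3.386 * (1/3) = 1.128667
mass_P = moles_P * M_P = 1.128667 * 143.34
mass_P = 161.78312778 g, rounded to 4 dp:

161.7831 g


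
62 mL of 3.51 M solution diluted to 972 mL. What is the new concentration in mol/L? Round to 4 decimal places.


Dilution: M1*V1 = M2*V2, solve for M2.
M2 = M1*V1 / V2
M2 = 3.51 * 62 / 972
M2 = 217.62 / 972
M2 = 0.22388889 mol/L, rounded to 4 dp:

0.2239 mol/L


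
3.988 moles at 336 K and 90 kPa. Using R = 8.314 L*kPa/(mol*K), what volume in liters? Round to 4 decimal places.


PV = nRT, solve for V = nRT / P.
nRT = 3.988 * 8.314 * 336 = 11140.494
V = 11140.494 / 90
V = 123.78326667 L, rounded to 4 dp:

123.7833 L


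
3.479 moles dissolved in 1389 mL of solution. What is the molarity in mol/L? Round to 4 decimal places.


Convert volume to liters: V_L = V_mL / 1000.
V_L = 1389 / 1000 = 1.389 L
M = n / V_L = 3.479 / 1.389
M = 2.50467963 mol/L, rounded to 4 dp:

2.5047 mol/L


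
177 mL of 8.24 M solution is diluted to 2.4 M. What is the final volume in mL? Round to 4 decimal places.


Dilution: M1*V1 = M2*V2, solve for V2.
V2 = M1*V1 / M2
V2 = 8.24 * 177 / 2.4
V2 = 1458.48 / 2.4
V2 = 607.7 mL, rounded to 4 dp:

607.7000 mL


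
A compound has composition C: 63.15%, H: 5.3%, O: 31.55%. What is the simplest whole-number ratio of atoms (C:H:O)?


Assume 100 g of compound, divide each mass% by atomic mass to get moles, then normalize by the smallest to get a raw atom ratio.
Moles per 100 g: C: 63.15/12.011 = 5.2577, H: 5.3/1.008 = 5.2579, O: 31.55/15.999 = 1.972
Raw ratio (divide by min = 1.972): C: 2.666, H: 2.666, O: 1.0
Multiply by 3 to clear fractions: C: 7.999 ~= 8, H: 7.999 ~= 8, O: 3.0 ~= 3
Reduce by GCD to get the simplest whole-number ratio:

8:8:3


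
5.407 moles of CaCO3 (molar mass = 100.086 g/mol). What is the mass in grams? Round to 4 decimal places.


mass = n * M
mass = 5.407 * 100.086
mass = 541.165002 g, rounded to 4 dp:

541.1650 g


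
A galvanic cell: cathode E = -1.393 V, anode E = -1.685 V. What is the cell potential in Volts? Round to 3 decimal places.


Standard cell potential: E_cell = E_cathode - E_anode.
E_cell = -1.393 - (-1.685)
E_cell = 0.292 V, rounded to 3 dp:

0.292 V


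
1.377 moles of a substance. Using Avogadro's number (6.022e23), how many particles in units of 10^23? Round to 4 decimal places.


N = n * NA, then divide by 1e23 for the requested units.
N / 1e23 = n * 6.022
N / 1e23 = 1.377 * 6.022
N / 1e23 = 8.292294, rounded to 4 dp:

8.2923


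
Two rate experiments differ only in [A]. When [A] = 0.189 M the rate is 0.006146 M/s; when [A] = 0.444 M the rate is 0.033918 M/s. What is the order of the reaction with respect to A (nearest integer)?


Rate is proportional to [A]^n, so rate2/rate1 = ([A]2/[A]1)^n. Take logs to solve for n.
rate2/rate1 = 0.033918 / 0.006146 = 5.5187
[A]2/[A]1 = 0.444 / 0.189 = 2.3492
n = ln(5.5187) / ln(2.3492) = 2.0
Nearest integer order:

2


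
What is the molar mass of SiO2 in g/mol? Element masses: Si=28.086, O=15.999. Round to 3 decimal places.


M = sum(count * atomic_mass) over atoms.
M = 1*28.086 + 2*15.999
M = 28.086 + 31.998
M = 60.084 g/mol, rounded to 3 dp:

60.084 g/mol


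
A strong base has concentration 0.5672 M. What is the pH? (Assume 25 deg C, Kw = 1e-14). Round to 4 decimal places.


A strong base dissociates completely, so [OH-] equals the given concentration.
pOH = -log10([OH-]) = -log10(0.5672) = 0.246264
pH = 14 - pOH = 14 - 0.246264
pH = 13.753736, rounded to 4 dp:

13.7537


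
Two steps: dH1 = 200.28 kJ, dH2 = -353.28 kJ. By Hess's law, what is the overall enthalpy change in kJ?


Hess's law: enthalpy is a state function, so add the step enthalpies.
dH_total = dH1 + dH2 = 200.28 + (-353.28)
dH_total = -153.0 kJ:

-153.00 kJ


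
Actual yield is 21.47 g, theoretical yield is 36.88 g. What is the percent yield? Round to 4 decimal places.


% yield = 100 * actual / theoretical
% yield = 100 * 21.47 / 36.88
% yield = 58.21583514 %, rounded to 4 dp:

58.2158 %


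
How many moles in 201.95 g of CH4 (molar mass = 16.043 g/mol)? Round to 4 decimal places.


n = mass / M
n = 201.95 / 16.043
n = 12.58804463 mol, rounded to 4 dp:

12.5880 mol


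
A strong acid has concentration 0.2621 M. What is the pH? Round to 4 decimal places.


A strong acid dissociates completely, so [H+] equals the given concentration.
pH = -log10([H+]) = -log10(0.2621)
pH = 0.58153298, rounded to 4 dp:

0.5815


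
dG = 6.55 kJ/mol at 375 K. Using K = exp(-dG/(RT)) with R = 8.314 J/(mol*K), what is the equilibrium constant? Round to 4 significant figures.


dG is in kJ/mol; multiply by 1000 to match R in J/(mol*K).
RT = 8.314 * 375 = 3117.75 J/mol
exponent = -dG*1000 / (RT) = -(6.55*1000) / 3117.75 = -2.10087403
K = exp(-2.10087403)
K = 0.12234944, rounded to 4 significant figures:

0.1223


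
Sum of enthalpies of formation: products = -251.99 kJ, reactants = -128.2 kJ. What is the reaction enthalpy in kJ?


dH_rxn = sum(dH_f products) - sum(dH_f reactants)
dH_rxn = -251.99 - (-128.2)
dH_rxn = -123.79 kJ:

-123.79 kJ


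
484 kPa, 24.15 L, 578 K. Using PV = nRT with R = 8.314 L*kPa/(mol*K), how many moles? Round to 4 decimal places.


PV = nRT, solve for n = PV / (RT).
PV = 484 * 24.15 = 11688.6
RT = 8.314 * 578 = 4805.492
n = 11688.6 / 4805.492
n = 2.432342 mol, rounded to 4 dp:

2.4323 mol


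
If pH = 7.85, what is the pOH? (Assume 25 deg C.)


At 25 deg C, pH + pOH = 14.
pOH = 14 - pH = 14 - 7.85
pOH = 6.15:

6.15


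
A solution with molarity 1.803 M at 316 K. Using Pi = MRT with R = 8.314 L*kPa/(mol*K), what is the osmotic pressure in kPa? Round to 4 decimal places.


Osmotic pressure (van't Hoff): Pi = M*R*T.
RT = 8.314 * 316 = 2627.224
Pi = 1.803 * 2627.224
Pi = 4736.884872 kPa, rounded to 4 dp:

4736.8849 kPa


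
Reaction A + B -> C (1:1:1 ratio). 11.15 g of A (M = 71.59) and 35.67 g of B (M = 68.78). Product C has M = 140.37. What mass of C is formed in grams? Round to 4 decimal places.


Find moles of each reactant; the smaller value is the limiting reagent in a 1:1:1 reaction, so moles_C equals moles of the limiter.
n_A = mass_A / M_A = 11.15 / 71.59 = 0.155748 mol
n_B = mass_B / M_B = 35.67 / 68.78 = 0.51861 mol
Limiting reagent: A (smaller), n_limiting = 0.155748 mol
mass_C = n_limiting * M_C = 0.155748 * 140.37
mass_C = 21.86234676 g, rounded to 4 dp:

21.8623 g


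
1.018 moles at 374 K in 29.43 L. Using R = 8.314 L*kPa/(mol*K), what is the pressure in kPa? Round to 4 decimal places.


PV = nRT, solve for P = nRT / V.
nRT = 1.018 * 8.314 * 374 = 3165.4058
P = 3165.4058 / 29.43
P = 107.55711179 kPa, rounded to 4 dp:

107.5571 kPa


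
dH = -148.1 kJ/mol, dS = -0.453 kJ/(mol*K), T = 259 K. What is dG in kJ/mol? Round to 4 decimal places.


Gibbs: dG = dH - T*dS (consistent units, dS already in kJ/(mol*K)).
T*dS = 259 * -0.453 = -117.327
dG = -148.1 - (-117.327)
dG = -30.773 kJ/mol, rounded to 4 dp:

-30.7730 kJ/mol


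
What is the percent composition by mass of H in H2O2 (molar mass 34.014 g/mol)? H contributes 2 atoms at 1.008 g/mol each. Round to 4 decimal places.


pct = 100 * (n_elem * M_elem) / M_total
mass_contribution = 2 * 1.008 = 2.016 g/mol
pct = 100 * 2.016 / 34.014
pct = 5.92697125 %, rounded to 4 dp:

5.9270 %


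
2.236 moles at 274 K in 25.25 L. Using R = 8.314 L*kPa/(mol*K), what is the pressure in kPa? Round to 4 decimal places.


PV = nRT, solve for P = nRT / V.
nRT = 2.236 * 8.314 * 274 = 5093.6885
P = 5093.6885 / 25.25
P = 201.73023762 kPa, rounded to 4 dp:

201.7302 kPa


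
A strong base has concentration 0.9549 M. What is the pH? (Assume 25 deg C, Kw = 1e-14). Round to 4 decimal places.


A strong base dissociates completely, so [OH-] equals the given concentration.
pOH = -log10([OH-]) = -log10(0.9549) = 0.020042
pH = 14 - pOH = 14 - 0.020042
pH = 13.979958, rounded to 4 dp:

13.9800


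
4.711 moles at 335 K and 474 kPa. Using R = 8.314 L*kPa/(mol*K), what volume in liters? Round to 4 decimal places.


PV = nRT, solve for V = nRT / P.
nRT = 4.711 * 8.314 * 335 = 13121.0301
V = 13121.0301 / 474
V = 27.6814981 L, rounded to 4 dp:

27.6815 L


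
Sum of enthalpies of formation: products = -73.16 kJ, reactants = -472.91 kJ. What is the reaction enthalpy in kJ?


dH_rxn = sum(dH_f products) - sum(dH_f reactants)
dH_rxn = -73.16 - (-472.91)
dH_rxn = 399.75 kJ:

399.75 kJ


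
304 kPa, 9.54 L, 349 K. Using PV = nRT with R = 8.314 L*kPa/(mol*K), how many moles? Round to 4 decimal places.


PV = nRT, solve for n = PV / (RT).
PV = 304 * 9.54 = 2900.16
RT = 8.314 * 349 = 2901.586
n = 2900.16 / 2901.586
n = 0.99950854 mol, rounded to 4 dp:

0.9995 mol


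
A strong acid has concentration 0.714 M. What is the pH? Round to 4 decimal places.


A strong acid dissociates completely, so [H+] equals the given concentration.
pH = -log10([H+]) = -log10(0.714)
pH = 0.14630179, rounded to 4 dp:

0.1463


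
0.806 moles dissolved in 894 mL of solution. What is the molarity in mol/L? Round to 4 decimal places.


Convert volume to liters: V_L = V_mL / 1000.
V_L = 894 / 1000 = 0.894 L
M = n / V_L = 0.806 / 0.894
M = 0.901566 mol/L, rounded to 4 dp:

0.9016 mol/L


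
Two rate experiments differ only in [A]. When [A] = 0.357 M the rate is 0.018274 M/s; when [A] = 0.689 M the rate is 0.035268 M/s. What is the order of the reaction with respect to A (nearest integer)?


Rate is proportional to [A]^n, so rate2/rate1 = ([A]2/[A]1)^n. Take logs to solve for n.
rate2/rate1 = 0.035268 / 0.018274 = 1.93
[A]2/[A]1 = 0.689 / 0.357 = 1.93
n = ln(1.93) / ln(1.93) = 1.0
Nearest integer order:

1


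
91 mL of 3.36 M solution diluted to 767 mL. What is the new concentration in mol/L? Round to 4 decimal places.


Dilution: M1*V1 = M2*V2, solve for M2.
M2 = M1*V1 / V2
M2 = 3.36 * 91 / 767
M2 = 305.76 / 767
M2 = 0.39864407 mol/L, rounded to 4 dp:

0.3986 mol/L


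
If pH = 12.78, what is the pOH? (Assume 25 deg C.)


At 25 deg C, pH + pOH = 14.
pOH = 14 - pH = 14 - 12.78
pOH = 1.22:

1.22


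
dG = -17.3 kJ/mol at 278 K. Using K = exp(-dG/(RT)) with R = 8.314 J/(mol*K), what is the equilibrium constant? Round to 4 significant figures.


dG is in kJ/mol; multiply by 1000 to match R in J/(mol*K).
RT = 8.314 * 278 = 2311.292 J/mol
exponent = -dG*1000 / (RT) = -(-17.3*1000) / 2311.292 = 7.48499108
K = exp(7.48499108)
K = 1781.1083, rounded to 4 significant figures:

1781


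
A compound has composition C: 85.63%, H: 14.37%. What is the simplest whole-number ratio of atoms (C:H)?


Assume 100 g of compound, divide each mass% by atomic mass to get moles, then normalize by the smallest to get a raw atom ratio.
Moles per 100 g: C: 85.63/12.011 = 7.1293, H: 14.37/1.008 = 14.256
Raw ratio (divide by min = 7.1293): C: 1.0, H: 2.0
Multiply by 1 to clear fractions: C: 1.0 ~= 1, H: 2.0 ~= 2
Reduce by GCD to get the simplest whole-number ratio:

1:2


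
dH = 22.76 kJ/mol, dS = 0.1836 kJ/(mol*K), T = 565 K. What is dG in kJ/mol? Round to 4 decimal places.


Gibbs: dG = dH - T*dS (consistent units, dS already in kJ/(mol*K)).
T*dS = 565 * 0.1836 = 103.734
dG = 22.76 - (103.734)
dG = -80.974 kJ/mol, rounded to 4 dp:

-80.9740 kJ/mol


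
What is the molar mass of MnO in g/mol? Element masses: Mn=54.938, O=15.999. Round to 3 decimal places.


M = sum(count * atomic_mass) over atoms.
M = 1*54.938 + 1*15.999
M = 54.938 + 15.999
M = 70.937 g/mol, rounded to 3 dp:

70.937 g/mol


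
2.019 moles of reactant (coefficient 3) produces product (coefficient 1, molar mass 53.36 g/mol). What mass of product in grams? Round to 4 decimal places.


Use the coefficient ratio to convert reactant moles to product moles, then multiply by the product's molar mass.
moles_P = moles_R * (coeff_P / coeff_R) = 2.019 * (1/3) = 0.673
mass_P = moles_P * M_P = 0.673 * 53.36
mass_P = 35.91128 g, rounded to 4 dp:

35.9113 g


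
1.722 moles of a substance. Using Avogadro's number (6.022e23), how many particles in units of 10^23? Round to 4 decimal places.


N = n * NA, then divide by 1e23 for the requested units.
N / 1e23 = n * 6.022
N / 1e23 = 1.722 * 6.022
N / 1e23 = 10.369884, rounded to 4 dp:

10.3699


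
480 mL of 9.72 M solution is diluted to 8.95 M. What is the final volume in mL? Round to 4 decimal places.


Dilution: M1*V1 = M2*V2, solve for V2.
V2 = M1*V1 / M2
V2 = 9.72 * 480 / 8.95
V2 = 4665.6 / 8.95
V2 = 521.29608939 mL, rounded to 4 dp:

521.2961 mL


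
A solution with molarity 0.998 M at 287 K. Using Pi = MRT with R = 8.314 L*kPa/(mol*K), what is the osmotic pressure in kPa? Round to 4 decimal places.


Osmotic pressure (van't Hoff): Pi = M*R*T.
RT = 8.314 * 287 = 2386.118
Pi = 0.998 * 2386.118
Pi = 2381.345764 kPa, rounded to 4 dp:

2381.3458 kPa


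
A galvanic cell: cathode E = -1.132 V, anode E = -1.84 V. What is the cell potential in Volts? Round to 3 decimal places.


Standard cell potential: E_cell = E_cathode - E_anode.
E_cell = -1.132 - (-1.84)
E_cell = 0.708 V, rounded to 3 dp:

0.708 V


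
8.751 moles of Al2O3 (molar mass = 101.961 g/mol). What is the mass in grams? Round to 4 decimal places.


mass = n * M
mass = 8.751 * 101.961
mass = 892.260711 g, rounded to 4 dp:

892.2607 g


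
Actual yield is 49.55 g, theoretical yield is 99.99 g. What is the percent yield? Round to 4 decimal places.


% yield = 100 * actual / theoretical
% yield = 100 * 49.55 / 99.99
% yield = 49.5549555 %, rounded to 4 dp:

49.5550 %


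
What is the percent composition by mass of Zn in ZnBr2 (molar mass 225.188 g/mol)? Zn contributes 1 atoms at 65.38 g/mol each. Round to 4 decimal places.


pct = 100 * (n_elem * M_elem) / M_total
mass_contribution = 1 * 65.38 = 65.38 g/mol
pct = 100 * 65.38 / 225.188
pct = 29.03351866 %, rounded to 4 dp:

29.0335 %


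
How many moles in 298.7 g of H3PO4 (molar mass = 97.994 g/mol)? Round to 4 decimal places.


n = mass / M
n = 298.7 / 97.994
n = 3.0481458 mol, rounded to 4 dp:

3.0481 mol


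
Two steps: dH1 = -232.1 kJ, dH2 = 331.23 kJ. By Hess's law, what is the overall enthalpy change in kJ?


Hess's law: enthalpy is a state function, so add the step enthalpies.
dH_total = dH1 + dH2 = -232.1 + (331.23)
dH_total = 99.13 kJ:

99.13 kJ


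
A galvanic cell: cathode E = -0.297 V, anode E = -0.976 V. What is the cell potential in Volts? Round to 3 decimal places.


Standard cell potential: E_cell = E_cathode - E_anode.
E_cell = -0.297 - (-0.976)
E_cell = 0.679 V, rounded to 3 dp:

0.679 V


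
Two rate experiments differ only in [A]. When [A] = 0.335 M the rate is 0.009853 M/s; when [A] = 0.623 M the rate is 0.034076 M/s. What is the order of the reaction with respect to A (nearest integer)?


Rate is proportional to [A]^n, so rate2/rate1 = ([A]2/[A]1)^n. Take logs to solve for n.
rate2/rate1 = 0.034076 / 0.009853 = 3.4584
[A]2/[A]1 = 0.623 / 0.335 = 1.8597
n = ln(3.4584) / ln(1.8597) = 2.0
Nearest integer order:

2


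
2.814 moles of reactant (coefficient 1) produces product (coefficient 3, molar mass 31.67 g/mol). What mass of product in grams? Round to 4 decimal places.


Use the coefficient ratio to convert reactant moles to product moles, then multiply by the product's molar mass.
moles_P = moles_R * (coeff_P / coeff_R) = 2.814 * (3/1) = 8.442
mass_P = moles_P * M_P = 8.442 * 31.67
mass_P = 267.35814 g, rounded to 4 dp:

267.3581 g


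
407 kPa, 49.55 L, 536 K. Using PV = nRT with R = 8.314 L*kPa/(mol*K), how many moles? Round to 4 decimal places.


PV = nRT, solve for n = PV / (RT).
PV = 407 * 49.55 = 20166.85
RT = 8.314 * 536 = 4456.304
n = 20166.85 / 4456.304
n = 4.5254655 mol, rounded to 4 dp:

4.5255 mol


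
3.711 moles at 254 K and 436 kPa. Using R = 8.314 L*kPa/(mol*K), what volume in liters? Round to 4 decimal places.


PV = nRT, solve for V = nRT / P.
nRT = 3.711 * 8.314 * 254 = 7836.7265
V = 7836.7265 / 436
V = 17.97414335 L, rounded to 4 dp:

17.9741 L


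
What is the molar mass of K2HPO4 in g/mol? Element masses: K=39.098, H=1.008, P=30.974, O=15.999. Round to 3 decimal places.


M = sum(count * atomic_mass) over atoms.
M = 2*39.098 + 1*1.008 + 1*30.974 + 4*15.999
M = 78.196 + 1.008 + 30.974 + 63.996
M = 174.174 g/mol, rounded to 3 dp:

174.174 g/mol


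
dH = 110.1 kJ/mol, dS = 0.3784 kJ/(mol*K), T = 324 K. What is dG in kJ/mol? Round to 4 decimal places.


Gibbs: dG = dH - T*dS (consistent units, dS already in kJ/(mol*K)).
T*dS = 324 * 0.3784 = 122.6016
dG = 110.1 - (122.6016)
dG = -12.5016 kJ/mol, rounded to 4 dp:

-12.5016 kJ/mol


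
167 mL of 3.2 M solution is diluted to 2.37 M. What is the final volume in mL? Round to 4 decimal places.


Dilution: M1*V1 = M2*V2, solve for V2.
V2 = M1*V1 / M2
V2 = 3.2 * 167 / 2.37
V2 = 534.4 / 2.37
V2 = 225.48523207 mL, rounded to 4 dp:

225.4852 mL


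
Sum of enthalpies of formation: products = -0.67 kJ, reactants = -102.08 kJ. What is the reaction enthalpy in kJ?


dH_rxn = sum(dH_f products) - sum(dH_f reactants)
dH_rxn = -0.67 - (-102.08)
dH_rxn = 101.41 kJ:

101.41 kJ


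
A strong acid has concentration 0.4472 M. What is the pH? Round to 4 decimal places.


A strong acid dissociates completely, so [H+] equals the given concentration.
pH = -log10([H+]) = -log10(0.4472)
pH = 0.34949821, rounded to 4 dp:

0.3495


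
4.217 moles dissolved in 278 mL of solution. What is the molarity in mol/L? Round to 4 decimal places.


Convert volume to liters: V_L = V_mL / 1000.
V_L = 278 / 1000 = 0.278 L
M = n / V_L = 4.217 / 0.278
M = 15.16906475 mol/L, rounded to 4 dp:

15.1691 mol/L


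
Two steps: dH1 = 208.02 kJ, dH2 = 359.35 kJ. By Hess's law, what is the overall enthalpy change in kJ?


Hess's law: enthalpy is a state function, so add the step enthalpies.
dH_total = dH1 + dH2 = 208.02 + (359.35)
dH_total = 567.37 kJ:

567.37 kJ


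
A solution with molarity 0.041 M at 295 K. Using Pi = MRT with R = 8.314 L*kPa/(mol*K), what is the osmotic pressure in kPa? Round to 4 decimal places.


Osmotic pressure (van't Hoff): Pi = M*R*T.
RT = 8.314 * 295 = 2452.63
Pi = 0.041 * 2452.63
Pi = 100.55783 kPa, rounded to 4 dp:

100.5578 kPa


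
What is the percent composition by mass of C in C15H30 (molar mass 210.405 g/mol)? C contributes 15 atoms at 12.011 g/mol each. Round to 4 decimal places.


pct = 100 * (n_elem * M_elem) / M_total
mass_contribution = 15 * 12.011 = 180.165 g/mol
pct = 100 * 180.165 / 210.405
pct = 85.62771797 %, rounded to 4 dp:

85.6277 %


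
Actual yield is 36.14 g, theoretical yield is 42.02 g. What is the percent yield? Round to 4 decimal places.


% yield = 100 * actual / theoretical
% yield = 100 * 36.14 / 42.02
% yield = 86.00666349 %, rounded to 4 dp:

86.0067 %


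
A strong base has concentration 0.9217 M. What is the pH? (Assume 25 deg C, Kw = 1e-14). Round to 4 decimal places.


A strong base dissociates completely, so [OH-] equals the given concentration.
pOH = -log10([OH-]) = -log10(0.9217) = 0.03541
pH = 14 - pOH = 14 - 0.03541
pH = 13.96459, rounded to 4 dp:

13.9646


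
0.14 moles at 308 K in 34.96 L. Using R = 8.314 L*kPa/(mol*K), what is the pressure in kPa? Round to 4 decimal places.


PV = nRT, solve for P = nRT / V.
nRT = 0.14 * 8.314 * 308 = 358.4997
P = 358.4997 / 34.96
P = 10.25456808 kPa, rounded to 4 dp:

10.2546 kPa


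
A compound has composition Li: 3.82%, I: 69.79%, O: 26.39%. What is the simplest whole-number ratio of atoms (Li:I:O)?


Assume 100 g of compound, divide each mass% by atomic mass to get moles, then normalize by the smallest to get a raw atom ratio.
Moles per 100 g: Li: 3.82/6.941 = 0.5504, I: 69.79/126.904 = 0.5499, O: 26.39/15.999 = 1.6495
Raw ratio (divide by min = 0.5499): Li: 1.001, I: 1.0, O: 2.999
Multiply by 1 to clear fractions: Li: 1.001 ~= 1, I: 1.0 ~= 1, O: 2.999 ~= 3
Reduce by GCD to get the simplest whole-number ratio:

1:1:3


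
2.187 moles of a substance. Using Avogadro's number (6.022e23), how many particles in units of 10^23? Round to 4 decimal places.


N = n * NA, then divide by 1e23 for the requested units.
N / 1e23 = n * 6.022
N / 1e23 = 2.187 * 6.022
N / 1e23 = 13.170114, rounded to 4 dp:

13.1701


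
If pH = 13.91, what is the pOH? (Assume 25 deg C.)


At 25 deg C, pH + pOH = 14.
pOH = 14 - pH = 14 - 13.91
pOH = 0.09:

0.09


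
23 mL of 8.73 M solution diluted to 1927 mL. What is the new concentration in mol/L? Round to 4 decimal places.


Dilution: M1*V1 = M2*V2, solve for M2.
M2 = M1*V1 / V2
M2 = 8.73 * 23 / 1927
M2 = 200.79 / 1927
M2 = 0.10419824 mol/L, rounded to 4 dp:

0.1042 mol/L


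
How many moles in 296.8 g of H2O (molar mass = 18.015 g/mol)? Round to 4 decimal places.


n = mass / M
n = 296.8 / 18.015
n = 16.47515959 mol, rounded to 4 dp:

16.4752 mol


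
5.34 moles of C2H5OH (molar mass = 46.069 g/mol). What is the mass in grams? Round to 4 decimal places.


mass = n * M
mass = 5.34 * 46.069
mass = 246.00846 g, rounded to 4 dp:

246.0085 g


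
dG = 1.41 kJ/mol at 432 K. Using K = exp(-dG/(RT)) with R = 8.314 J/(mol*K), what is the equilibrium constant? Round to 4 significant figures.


dG is in kJ/mol; multiply by 1000 to match R in J/(mol*K).
RT = 8.314 * 432 = 3591.648 J/mol
exponent = -dG*1000 / (RT) = -(1.41*1000) / 3591.648 = -0.39257745
K = exp(-0.39257745)
K = 0.67531404, rounded to 4 significant figures:

0.6753


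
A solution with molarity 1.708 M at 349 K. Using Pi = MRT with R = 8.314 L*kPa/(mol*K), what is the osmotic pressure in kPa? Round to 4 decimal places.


Osmotic pressure (van't Hoff): Pi = M*R*T.
RT = 8.314 * 349 = 2901.586
Pi = 1.708 * 2901.586
Pi = 4955.908888 kPa, rounded to 4 dp:

4955.9089 kPa


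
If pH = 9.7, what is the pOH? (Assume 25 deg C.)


At 25 deg C, pH + pOH = 14.
pOH = 14 - pH = 14 - 9.7
pOH = 4.3:

4.30


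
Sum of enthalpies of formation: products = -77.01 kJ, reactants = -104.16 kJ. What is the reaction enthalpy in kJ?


dH_rxn = sum(dH_f products) - sum(dH_f reactants)
dH_rxn = -77.01 - (-104.16)
dH_rxn = 27.15 kJ:

27.15 kJ


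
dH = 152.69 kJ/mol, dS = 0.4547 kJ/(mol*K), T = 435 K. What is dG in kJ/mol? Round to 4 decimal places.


Gibbs: dG = dH - T*dS (consistent units, dS already in kJ/(mol*K)).
T*dS = 435 * 0.4547 = 197.7945
dG = 152.69 - (197.7945)
dG = -45.1045 kJ/mol, rounded to 4 dp:

-45.1045 kJ/mol


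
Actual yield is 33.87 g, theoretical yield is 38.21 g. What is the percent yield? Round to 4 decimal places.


% yield = 100 * actual / theoretical
% yield = 100 * 33.87 / 38.21
% yield = 88.64171683 %, rounded to 4 dp:

88.6417 %


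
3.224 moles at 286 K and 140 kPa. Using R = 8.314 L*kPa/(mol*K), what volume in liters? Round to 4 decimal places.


PV = nRT, solve for V = nRT / P.
nRT = 3.224 * 8.314 * 286 = 7666.0401
V = 7666.0401 / 140
V = 54.75742929 L, rounded to 4 dp:

54.7574 L


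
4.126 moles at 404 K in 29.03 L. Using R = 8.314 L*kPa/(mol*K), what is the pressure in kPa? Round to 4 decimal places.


PV = nRT, solve for P = nRT / V.
nRT = 4.126 * 8.314 * 404 = 13858.6399
P = 13858.6399 / 29.03
P = 477.39028247 kPa, rounded to 4 dp:

477.3903 kPa


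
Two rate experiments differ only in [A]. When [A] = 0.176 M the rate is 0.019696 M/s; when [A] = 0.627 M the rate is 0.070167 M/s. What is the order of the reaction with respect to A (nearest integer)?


Rate is proportional to [A]^n, so rate2/rate1 = ([A]2/[A]1)^n. Take logs to solve for n.
rate2/rate1 = 0.070167 / 0.019696 = 3.5625
[A]2/[A]1 = 0.627 / 0.176 = 3.5625
n = ln(3.5625) / ln(3.5625) = 1.0
Nearest integer order:

1


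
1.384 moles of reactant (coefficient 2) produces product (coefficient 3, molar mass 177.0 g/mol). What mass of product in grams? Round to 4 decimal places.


Use the coefficient ratio to convert reactant moles to product moles, then multiply by the product's molar mass.
moles_P = moles_R * (coeff_P / coeff_R) = 1.384 * (3/2) = 2.076
mass_P = moles_P * M_P = 2.076 * 177.0
mass_P = 367.452 g, rounded to 4 dp:

367.4520 g


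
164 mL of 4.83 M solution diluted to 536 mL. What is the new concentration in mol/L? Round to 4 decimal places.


Dilution: M1*V1 = M2*V2, solve for M2.
M2 = M1*V1 / V2
M2 = 4.83 * 164 / 536
M2 = 792.12 / 536
M2 = 1.47783582 mol/L, rounded to 4 dp:

1.4778 mol/L


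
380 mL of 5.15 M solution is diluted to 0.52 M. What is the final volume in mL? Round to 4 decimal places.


Dilution: M1*V1 = M2*V2, solve for V2.
V2 = M1*V1 / M2
V2 = 5.15 * 380 / 0.52
V2 = 1957.0 / 0.52
V2 = 3763.46153846 mL, rounded to 4 dp:

3763.4615 mL


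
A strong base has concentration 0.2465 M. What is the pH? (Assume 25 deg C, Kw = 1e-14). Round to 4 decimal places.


A strong base dissociates completely, so [OH-] equals the given concentration.
pOH = -log10([OH-]) = -log10(0.2465) = 0.608183
pH = 14 - pOH = 14 - 0.608183
pH = 13.391817, rounded to 4 dp:

13.3918


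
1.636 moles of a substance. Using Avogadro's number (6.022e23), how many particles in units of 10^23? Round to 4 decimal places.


N = n * NA, then divide by 1e23 for the requested units.
N / 1e23 = n * 6.022
N / 1e23 = 1.636 * 6.022
N / 1e23 = 9.851992, rounded to 4 dp:

9.8520


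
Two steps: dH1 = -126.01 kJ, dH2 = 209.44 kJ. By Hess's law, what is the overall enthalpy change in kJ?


Hess's law: enthalpy is a state function, so add the step enthalpies.
dH_total = dH1 + dH2 = -126.01 + (209.44)
dH_total = 83.43 kJ:

83.43 kJ


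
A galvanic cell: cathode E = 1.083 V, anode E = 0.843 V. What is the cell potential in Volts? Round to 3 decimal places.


Standard cell potential: E_cell = E_cathode - E_anode.
E_cell = 1.083 - (0.843)
E_cell = 0.24 V, rounded to 3 dp:

0.240 V


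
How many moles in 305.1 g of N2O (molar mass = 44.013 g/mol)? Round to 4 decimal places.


n = mass / M
n = 305.1 / 44.013
n = 6.93204281 mol, rounded to 4 dp:

6.9320 mol


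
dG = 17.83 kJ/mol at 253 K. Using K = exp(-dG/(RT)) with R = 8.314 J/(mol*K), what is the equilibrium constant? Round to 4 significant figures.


dG is in kJ/mol; multiply by 1000 to match R in J/(mol*K).
RT = 8.314 * 253 = 2103.442 J/mol
exponent = -dG*1000 / (RT) = -(17.83*1000) / 2103.442 = -8.47658267
K = exp(-8.47658267)
K = 0.00020828928, rounded to 4 significant figures:

0.0002083


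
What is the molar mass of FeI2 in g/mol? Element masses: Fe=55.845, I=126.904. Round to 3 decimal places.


M = sum(count * atomic_mass) over atoms.
M = 1*55.845 + 2*126.904
M = 55.845 + 253.808
M = 309.653 g/mol, rounded to 3 dp:

309.653 g/mol


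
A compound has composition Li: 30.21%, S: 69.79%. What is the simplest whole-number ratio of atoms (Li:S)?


Assume 100 g of compound, divide each mass% by atomic mass to get moles, then normalize by the smallest to get a raw atom ratio.
Moles per 100 g: Li: 30.21/6.941 = 4.3524, S: 69.79/32.065 = 2.1765
Raw ratio (divide by min = 2.1765): Li: 2.0, S: 1.0
Multiply by 1 to clear fractions: Li: 2.0 ~= 2, S: 1.0 ~= 1
Reduce by GCD to get the simplest whole-number ratio:

2:1


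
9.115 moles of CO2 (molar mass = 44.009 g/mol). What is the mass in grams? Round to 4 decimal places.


mass = n * M
mass = 9.115 * 44.009
mass = 401.142035 g, rounded to 4 dp:

401.1420 g


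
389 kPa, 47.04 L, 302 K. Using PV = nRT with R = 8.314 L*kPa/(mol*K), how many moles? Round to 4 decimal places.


PV = nRT, solve for n = PV / (RT).
PV = 389 * 47.04 = 18298.56
RT = 8.314 * 302 = 2510.828
n = 18298.56 / 2510.828
n = 7.28785883 mol, rounded to 4 dp:

7.2879 mol


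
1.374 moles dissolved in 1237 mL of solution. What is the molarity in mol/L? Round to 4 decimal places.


Convert volume to liters: V_L = V_mL / 1000.
V_L = 1237 / 1000 = 1.237 L
M = n / V_L = 1.374 / 1.237
M = 1.11075182 mol/L, rounded to 4 dp:

1.1108 mol/L


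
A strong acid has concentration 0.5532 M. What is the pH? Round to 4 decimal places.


A strong acid dissociates completely, so [H+] equals the given concentration.
pH = -log10([H+]) = -log10(0.5532)
pH = 0.25711783, rounded to 4 dp:

0.2571


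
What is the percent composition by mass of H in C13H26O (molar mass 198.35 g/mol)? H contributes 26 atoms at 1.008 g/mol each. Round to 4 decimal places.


pct = 100 * (n_elem * M_elem) / M_total
mass_contribution = 26 * 1.008 = 26.208 g/mol
pct = 100 * 26.208 / 198.35
pct = 13.21300731 %, rounded to 4 dp:

13.2130 %


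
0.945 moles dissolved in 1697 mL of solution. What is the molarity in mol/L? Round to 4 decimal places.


Convert volume to liters: V_L = V_mL / 1000.
V_L = 1697 / 1000 = 1.697 L
M = n / V_L = 0.945 / 1.697
M = 0.55686506 mol/L, rounded to 4 dp:

0.5569 mol/L


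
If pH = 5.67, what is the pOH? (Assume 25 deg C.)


At 25 deg C, pH + pOH = 14.
pOH = 14 - pH = 14 - 5.67
pOH = 8.33:

8.33


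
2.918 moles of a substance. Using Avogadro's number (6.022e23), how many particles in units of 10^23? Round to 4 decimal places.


N = n * NA, then divide by 1e23 for the requested units.
N / 1e23 = n * 6.022
N / 1e23 = 2.918 * 6.022
N / 1e23 = 17.572196, rounded to 4 dp:

17.5722


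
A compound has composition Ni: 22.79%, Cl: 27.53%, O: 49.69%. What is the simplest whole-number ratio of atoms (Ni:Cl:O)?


Assume 100 g of compound, divide each mass% by atomic mass to get moles, then normalize by the smallest to get a raw atom ratio.
Moles per 100 g: Ni: 22.79/58.693 = 0.3883, Cl: 27.53/35.453 = 0.7765, O: 49.69/15.999 = 3.1058
Raw ratio (divide by min = 0.3883): Ni: 1.0, Cl: 2.0, O: 7.999
Multiply by 1 to clear fractions: Ni: 1.0 ~= 1, Cl: 2.0 ~= 2, O: 7.999 ~= 8
Reduce by GCD to get the simplest whole-number ratio:

1:2:8


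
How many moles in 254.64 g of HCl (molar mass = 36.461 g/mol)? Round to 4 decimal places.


n = mass / M
n = 254.64 / 36.461
n = 6.98390061 mol, rounded to 4 dp:

6.9839 mol


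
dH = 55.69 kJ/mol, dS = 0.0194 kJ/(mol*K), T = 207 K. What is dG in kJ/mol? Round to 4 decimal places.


Gibbs: dG = dH - T*dS (consistent units, dS already in kJ/(mol*K)).
T*dS = 207 * 0.0194 = 4.0158
dG = 55.69 - (4.0158)
dG = 51.6742 kJ/mol, rounded to 4 dp:

51.6742 kJ/mol


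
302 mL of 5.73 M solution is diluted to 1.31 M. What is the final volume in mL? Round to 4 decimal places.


Dilution: M1*V1 = M2*V2, solve for V2.
V2 = M1*V1 / M2
V2 = 5.73 * 302 / 1.31
V2 = 1730.46 / 1.31
V2 = 1320.96183206 mL, rounded to 4 dp:

1320.9618 mL


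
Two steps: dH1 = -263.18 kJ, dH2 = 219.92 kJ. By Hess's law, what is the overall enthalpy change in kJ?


Hess's law: enthalpy is a state function, so add the step enthalpies.
dH_total = dH1 + dH2 = -263.18 + (219.92)
dH_total = -43.26 kJ:

-43.26 kJ


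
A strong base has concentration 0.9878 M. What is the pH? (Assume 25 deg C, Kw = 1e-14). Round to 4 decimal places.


A strong base dissociates completely, so [OH-] equals the given concentration.
pOH = -log10([OH-]) = -log10(0.9878) = 0.005331
pH = 14 - pOH = 14 - 0.005331
pH = 13.994669, rounded to 4 dp:

13.9947


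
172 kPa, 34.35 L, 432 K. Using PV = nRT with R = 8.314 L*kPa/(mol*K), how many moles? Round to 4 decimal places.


PV = nRT, solve for n = PV / (RT).
PV = 172 * 34.35 = 5908.2
RT = 8.314 * 432 = 3591.648
n = 5908.2 / 3591.648
n = 1.64498303 mol, rounded to 4 dp:

1.6450 mol


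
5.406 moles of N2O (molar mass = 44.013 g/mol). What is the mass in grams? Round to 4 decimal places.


mass = n * M
mass = 5.406 * 44.013
mass = 237.934278 g, rounded to 4 dp:

237.9343 g


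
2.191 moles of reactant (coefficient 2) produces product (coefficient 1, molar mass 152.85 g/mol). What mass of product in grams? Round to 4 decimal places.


Use the coefficient ratio to convert reactant moles to product moles, then multiply by the product's molar mass.
moles_P = moles_R * (coeff_P / coeff_R) = 2.191 * (1/2) = 1.0955
mass_P = moles_P * M_P = 1.0955 * 152.85
mass_P = 167.447175 g, rounded to 4 dp:

167.4472 g


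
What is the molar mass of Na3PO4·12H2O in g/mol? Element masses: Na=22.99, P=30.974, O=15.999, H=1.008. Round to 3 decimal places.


M = sum(count * atomic_mass) over atoms.
M = 3*22.99 + 1*30.974 + 16*15.999 + 24*1.008
M = 68.97 + 30.974 + 255.984 + 24.192
M = 380.12 g/mol, rounded to 3 dp:

380.120 g/mol


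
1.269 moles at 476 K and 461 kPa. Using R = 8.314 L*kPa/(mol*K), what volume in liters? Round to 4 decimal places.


PV = nRT, solve for V = nRT / P.
nRT = 1.269 * 8.314 * 476 = 5022.0218
V = 5022.0218 / 461
V = 10.89375662 L, rounded to 4 dp:

10.8938 L


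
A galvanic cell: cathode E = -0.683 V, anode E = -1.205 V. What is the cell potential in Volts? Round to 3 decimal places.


Standard cell potential: E_cell = E_cathode - E_anode.
E_cell = -0.683 - (-1.205)
E_cell = 0.522 V, rounded to 3 dp:

0.522 V


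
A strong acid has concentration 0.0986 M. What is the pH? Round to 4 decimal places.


A strong acid dissociates completely, so [H+] equals the given concentration.
pH = -log10([H+]) = -log10(0.0986)
pH = 1.00612309, rounded to 4 dp:

1.0061


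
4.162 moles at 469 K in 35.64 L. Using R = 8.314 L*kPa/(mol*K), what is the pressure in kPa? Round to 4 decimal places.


PV = nRT, solve for P = nRT / V.
nRT = 4.162 * 8.314 * 469 = 16228.7451
P = 16228.7451 / 35.64
P = 455.35199495 kPa, rounded to 4 dp:

455.3520 kPa


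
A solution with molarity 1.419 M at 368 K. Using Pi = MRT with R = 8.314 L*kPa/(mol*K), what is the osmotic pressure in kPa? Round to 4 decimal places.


Osmotic pressure (van't Hoff): Pi = M*R*T.
RT = 8.314 * 368 = 3059.552
Pi = 1.419 * 3059.552
Pi = 4341.504288 kPa, rounded to 4 dp:

4341.5043 kPa


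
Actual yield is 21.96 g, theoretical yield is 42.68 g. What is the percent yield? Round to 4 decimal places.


% yield = 100 * actual / theoretical
% yield = 100 * 21.96 / 42.68
% yield = 51.45267104 %, rounded to 4 dp:

51.4527 %


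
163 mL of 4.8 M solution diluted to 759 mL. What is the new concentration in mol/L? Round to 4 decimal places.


Dilution: M1*V1 = M2*V2, solve for M2.
M2 = M1*V1 / V2
M2 = 4.8 * 163 / 759
M2 = 782.4 / 759
M2 = 1.03083004 mol/L, rounded to 4 dp:

1.0308 mol/L


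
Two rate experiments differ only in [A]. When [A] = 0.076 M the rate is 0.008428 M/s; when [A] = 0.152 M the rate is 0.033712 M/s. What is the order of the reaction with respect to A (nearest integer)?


Rate is proportional to [A]^n, so rate2/rate1 = ([A]2/[A]1)^n. Take logs to solve for n.
rate2/rate1 = 0.033712 / 0.008428 = 4.0
[A]2/[A]1 = 0.152 / 0.076 = 2.0
n = ln(4.0) / ln(2.0) = 2.0
Nearest integer order:

2


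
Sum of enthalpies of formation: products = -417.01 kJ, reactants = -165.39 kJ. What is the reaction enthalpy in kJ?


dH_rxn = sum(dH_f products) - sum(dH_f reactants)
dH_rxn = -417.01 - (-165.39)
dH_rxn = -251.62 kJ:

-251.62 kJ


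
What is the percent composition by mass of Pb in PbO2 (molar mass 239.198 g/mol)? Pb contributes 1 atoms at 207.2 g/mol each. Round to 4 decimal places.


pct = 100 * (n_elem * M_elem) / M_total
mass_contribution = 1 * 207.2 = 207.2 g/mol
pct = 100 * 207.2 / 239.198
pct = 86.62279785 %, rounded to 4 dp:

86.6228 %


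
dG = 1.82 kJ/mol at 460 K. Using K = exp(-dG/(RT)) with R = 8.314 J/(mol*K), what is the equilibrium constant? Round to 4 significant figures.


dG is in kJ/mol; multiply by 1000 to match R in J/(mol*K).
RT = 8.314 * 460 = 3824.44 J/mol
exponent = -dG*1000 / (RT) = -(1.82*1000) / 3824.44 = -0.47588667
K = exp(-0.47588667)
K = 0.62133389, rounded to 4 significant figures:

0.6213


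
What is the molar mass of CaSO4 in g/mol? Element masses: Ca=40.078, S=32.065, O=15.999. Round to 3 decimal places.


M = sum(count * atomic_mass) over atoms.
M = 1*40.078 + 1*32.065 + 4*15.999
M = 40.078 + 32.065 + 63.996
M = 136.139 g/mol, rounded to 3 dp:

136.139 g/mol


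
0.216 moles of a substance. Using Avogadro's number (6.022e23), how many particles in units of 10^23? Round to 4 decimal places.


N = n * NA, then divide by 1e23 for the requested units.
N / 1e23 = n * 6.022
N / 1e23 = 0.216 * 6.022
N / 1e23 = 1.300752, rounded to 4 dp:

1.3008


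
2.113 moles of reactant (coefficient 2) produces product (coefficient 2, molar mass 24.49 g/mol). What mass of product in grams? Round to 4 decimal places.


Use the coefficient ratio to convert reactant moles to product moles, then multiply by the product's molar mass.
moles_P = moles_R * (coeff_P / coeff_R) = 2.113 * (2/2) = 2.113
mass_P = moles_P * M_P = 2.113 * 24.49
mass_P = 51.74737 g, rounded to 4 dp:

51.7474 g


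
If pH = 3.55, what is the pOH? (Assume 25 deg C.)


At 25 deg C, pH + pOH = 14.
pOH = 14 - pH = 14 - 3.55
pOH = 10.45:

10.45


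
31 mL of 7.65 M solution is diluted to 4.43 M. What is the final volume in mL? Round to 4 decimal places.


Dilution: M1*V1 = M2*V2, solve for V2.
V2 = M1*V1 / M2
V2 = 7.65 * 31 / 4.43
V2 = 237.15 / 4.43
V2 = 53.53273138 mL, rounded to 4 dp:

53.5327 mL


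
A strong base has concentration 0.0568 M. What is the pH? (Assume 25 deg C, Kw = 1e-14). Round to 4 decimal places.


A strong base dissociates completely, so [OH-] equals the given concentration.
pOH = -log10([OH-]) = -log10(0.0568) = 1.245652
pH = 14 - pOH = 14 - 1.245652
pH = 12.754348, rounded to 4 dp:

12.7543


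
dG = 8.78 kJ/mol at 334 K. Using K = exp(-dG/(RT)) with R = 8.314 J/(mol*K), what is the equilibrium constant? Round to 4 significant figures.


dG is in kJ/mol; multiply by 1000 to match R in J/(mol*K).
RT = 8.314 * 334 = 2776.876 J/mol
exponent = -dG*1000 / (RT) = -(8.78*1000) / 2776.876 = -3.16182646
K = exp(-3.16182646)
K = 0.042348323, rounded to 4 significant figures:

0.04235


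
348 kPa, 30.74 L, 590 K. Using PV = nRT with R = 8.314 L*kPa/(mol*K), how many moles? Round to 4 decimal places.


PV = nRT, solve for n = PV / (RT).
PV = 348 * 30.74 = 10697.52
RT = 8.314 * 590 = 4905.26
n = 10697.52 / 4905.26
n = 2.1808263 mol, rounded to 4 dp:

2.1808 mol


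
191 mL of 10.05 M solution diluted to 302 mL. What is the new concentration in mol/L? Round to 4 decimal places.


Dilution: M1*V1 = M2*V2, solve for M2.
M2 = M1*V1 / V2
M2 = 10.05 * 191 / 302
M2 = 1919.55 / 302
M2 = 6.35612583 mol/L, rounded to 4 dp:

6.3561 mol/L


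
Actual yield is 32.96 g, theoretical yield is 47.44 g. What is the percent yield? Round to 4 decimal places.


% yield = 100 * actual / theoretical
% yield = 100 * 32.96 / 47.44
% yield = 69.4772344 %, rounded to 4 dp:

69.4772 %


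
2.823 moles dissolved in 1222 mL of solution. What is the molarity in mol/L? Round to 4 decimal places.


Convert volume to liters: V_L = V_mL / 1000.
V_L = 1222 / 1000 = 1.222 L
M = n / V_L = 2.823 / 1.222
M = 2.3101473 mol/L, rounded to 4 dp:

2.3101 mol/L


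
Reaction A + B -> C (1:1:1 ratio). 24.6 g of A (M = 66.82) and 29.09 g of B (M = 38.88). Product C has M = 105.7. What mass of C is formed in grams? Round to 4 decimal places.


Find moles of each reactant; the smaller value is the limiting reagent in a 1:1:1 reaction, so moles_C equals moles of the limiter.
n_A = mass_A / M_A = 24.6 / 66.82 = 0.368153 mol
n_B = mass_B / M_B = 29.09 / 38.88 = 0.7482 mol
Limiting reagent: A (smaller), n_limiting = 0.368153 mol
mass_C = n_limiting * M_C = 0.368153 * 105.7
mass_C = 38.9137721 g, rounded to 4 dp:

38.9138 g


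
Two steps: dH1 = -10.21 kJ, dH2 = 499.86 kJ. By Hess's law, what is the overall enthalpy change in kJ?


Hess's law: enthalpy is a state function, so add the step enthalpies.
dH_total = dH1 + dH2 = -10.21 + (499.86)
dH_total = 489.65 kJ:

489.65 kJ


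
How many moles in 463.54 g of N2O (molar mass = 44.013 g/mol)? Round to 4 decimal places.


n = mass / M
n = 463.54 / 44.013
n = 10.53188831 mol, rounded to 4 dp:

10.5319 mol
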